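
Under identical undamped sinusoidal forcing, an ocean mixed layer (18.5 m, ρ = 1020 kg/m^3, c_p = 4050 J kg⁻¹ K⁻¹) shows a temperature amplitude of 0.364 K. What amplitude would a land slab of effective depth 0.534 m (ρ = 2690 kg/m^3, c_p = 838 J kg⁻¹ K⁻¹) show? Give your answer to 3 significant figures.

23.1 K

C_ocean = 7.64×10^7 J/(m²·K); C_land = 1.20×10^6 J/(m²·K).
A ∝ 1/C ⇒ A_land = A_ocean × C_ocean/C_land = 0.364 × 63.5 = 23.1 K.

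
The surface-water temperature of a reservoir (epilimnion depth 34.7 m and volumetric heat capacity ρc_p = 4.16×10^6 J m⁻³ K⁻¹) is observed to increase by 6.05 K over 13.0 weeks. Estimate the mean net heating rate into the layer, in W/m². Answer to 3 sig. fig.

Areal heat capacity C = ρc_p × D = 4.16×10^6 × 34.7 = 1.44×10^8 J/(m^2 K).
Required heat per unit area: Q = C ΔT = 1.44×10^8 × 6.05 = 8.73×10^8 J/m².
Flux F = Q / Δt = 8.73×10^8 / 7.86×10^6 s = 111 W/m².

111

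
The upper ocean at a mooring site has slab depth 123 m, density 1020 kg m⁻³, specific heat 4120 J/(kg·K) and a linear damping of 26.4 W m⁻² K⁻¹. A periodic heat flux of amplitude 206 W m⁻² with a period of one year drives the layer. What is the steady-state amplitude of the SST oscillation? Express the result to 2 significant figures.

Areal heat capacity C = ρ c_p D = 1020 × 4120 × 123 = 5.17×10^8 J m⁻² K⁻¹.
Angular frequency ω = 2π / T = 2π / 3.15×10^7 s = 1.99×10^-7 s⁻¹.
√((Cω)² + λ²) = √((103)² + 26.4²) = 106 W/(m²·K).
Amplitude A = F₀ / √((Cω)²+λ²) = 206 / 106 = 1.94 K.

1.9 K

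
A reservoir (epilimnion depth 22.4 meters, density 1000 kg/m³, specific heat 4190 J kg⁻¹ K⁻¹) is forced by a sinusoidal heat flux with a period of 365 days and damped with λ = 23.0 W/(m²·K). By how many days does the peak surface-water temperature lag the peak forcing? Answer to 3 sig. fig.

Areal heat capacity C = ρ c_p D = 1000 × 4190 × 22.4 = 9.39×10^7 J/(m²·K).
ω = 2π / 3.15×10^7 s = 1.99×10^-7 s⁻¹.
Phase lag φ = arctan(Cω/λ) = arctan(18.7/23.0) = 0.683 rad.
Time lag = φ / ω = 0.683 / 1.99×10^-7 = 3.43×10^6 s = 39.7 days.

39.7 days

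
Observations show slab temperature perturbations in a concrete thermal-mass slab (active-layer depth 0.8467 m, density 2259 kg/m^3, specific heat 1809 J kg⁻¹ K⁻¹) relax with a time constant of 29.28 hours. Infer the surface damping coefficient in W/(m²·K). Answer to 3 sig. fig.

32.8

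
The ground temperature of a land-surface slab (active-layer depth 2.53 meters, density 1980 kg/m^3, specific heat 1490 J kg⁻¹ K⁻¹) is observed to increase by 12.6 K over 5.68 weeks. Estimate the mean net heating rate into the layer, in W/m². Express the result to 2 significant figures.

Areal heat capacity C = ρ c_p D = 1980 × 1490 × 2.53 = 7.46×10^6 J m⁻² K⁻¹.
Required heat per unit area: Q = C ΔT = 7.46×10^6 × 12.6 = 9.40×10^7 J/m².
Flux F = Q / Δt = 9.40×10^7 / 3.44×10^6 s = 27.4 W/m².

27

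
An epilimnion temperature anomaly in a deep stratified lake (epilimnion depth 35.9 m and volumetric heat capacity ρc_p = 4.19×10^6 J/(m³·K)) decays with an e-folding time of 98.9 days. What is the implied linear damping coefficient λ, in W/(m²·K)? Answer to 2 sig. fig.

Areal heat capacity C = ρc_p × D = 4.19×10^6 × 35.9 = 1.50×10^8 J m⁻² K⁻¹.
τ = 98.9 days = 8.54×10^6 s.
λ = C / τ = 1.50×10^8 / 8.54×10^6 = 17.6 W/(m²·K).

18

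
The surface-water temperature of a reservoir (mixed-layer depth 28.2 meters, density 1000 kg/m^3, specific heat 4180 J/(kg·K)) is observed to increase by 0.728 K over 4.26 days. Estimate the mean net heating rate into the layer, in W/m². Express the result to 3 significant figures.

Areal heat capacity C = ρ c_p D = 1000 × 4180 × 28.2 = 1.18×10^8 J/(m^2 K).
Required heat per unit area: Q = C ΔT = 1.18×10^8 × 0.728 = 8.58×10^7 J/m².
Flux F = Q / Δt = 8.58×10^7 / 3.68×10^5 s = 233 W/m².

233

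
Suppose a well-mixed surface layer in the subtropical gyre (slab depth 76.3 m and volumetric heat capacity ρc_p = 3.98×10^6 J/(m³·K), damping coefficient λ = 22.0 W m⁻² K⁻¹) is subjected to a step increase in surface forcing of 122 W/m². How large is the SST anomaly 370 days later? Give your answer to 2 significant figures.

Areal heat capacity C = ρc_p × D = 3.98×10^6 × 76.3 = 3.04×10^8 J/(m^2 K).
τ = C / λ = 3.04×10^8 / 22.0 = 1.38×10^7 s.
Equilibrium anomaly ΔT_eq = F / λ = 122 / 22.0 = 5.55 K.
t = 370 days = 3.20×10^7 s, so t/τ = 2.32.
ΔT(t) = ΔT_eq (1 − e^(−t/τ)) = 5.55 × (1 − e^−2.32) = 5.00 K.

5.0 K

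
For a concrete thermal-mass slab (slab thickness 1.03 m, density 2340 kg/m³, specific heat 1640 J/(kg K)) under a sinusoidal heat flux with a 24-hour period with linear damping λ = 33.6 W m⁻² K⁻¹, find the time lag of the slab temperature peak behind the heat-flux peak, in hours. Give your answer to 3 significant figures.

Areal heat capacity C = ρ c_p D = 2340 × 1640 × 1.03 = 3.95×10^6 J/(m²·K).
ω = 2π / 86400 s = 7.27×10^-5 s⁻¹.
Phase lag φ = arctan(Cω/λ) = arctan(287/33.6) = 1.45 rad.
Time lag = φ / ω = 1.45 / 7.27×10^-5 = 20000 s = 5.56 hours.

5.56 hours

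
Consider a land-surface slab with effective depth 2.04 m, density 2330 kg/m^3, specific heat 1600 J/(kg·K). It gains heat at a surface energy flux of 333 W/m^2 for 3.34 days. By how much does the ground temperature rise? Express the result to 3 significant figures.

Areal heat capacity C = ρ c_p D = 2330 × 1600 × 2.04 = 7.61×10^6 J/(m²·K).
Net heat input Q = F Δt = 333 × (3.34 days × 86400 s/day) = 9.61×10^7 J/m².
ΔT = Q / C = 9.61×10^7 / 7.61×10^6 = 12.6 K.

12.6 K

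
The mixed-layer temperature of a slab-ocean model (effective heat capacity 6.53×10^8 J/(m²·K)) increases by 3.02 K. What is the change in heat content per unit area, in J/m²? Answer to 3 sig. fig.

Areal heat capacity C = 6.53×10^8 J/(m²·K) (given).
ΔQ = C ΔT = 6.53×10^8 × 3.02 = 1.97×10^9 J/m².

1.97×10^9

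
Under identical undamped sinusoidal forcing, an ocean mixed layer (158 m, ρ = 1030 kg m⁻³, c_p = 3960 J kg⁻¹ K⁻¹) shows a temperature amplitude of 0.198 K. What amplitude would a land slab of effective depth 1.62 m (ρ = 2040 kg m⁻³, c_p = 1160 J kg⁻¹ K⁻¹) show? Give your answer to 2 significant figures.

C_ocean = 6.44×10^8 J/(m²·K); C_land = 3.83×10^6 J/(m²·K).
A ∝ 1/C ⇒ A_land = A_ocean × C_ocean/C_land = 0.198 × 168 = 33.3 K.

33 K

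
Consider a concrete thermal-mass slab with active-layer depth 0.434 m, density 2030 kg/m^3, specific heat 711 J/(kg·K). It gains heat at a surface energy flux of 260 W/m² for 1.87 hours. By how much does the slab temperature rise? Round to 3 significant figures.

2.79 K

Areal heat capacity C = ρ c_p D = 2030 × 711 × 0.434 = 6.26×10^5 J/(m^2 K).
Net heat input Q = F Δt = 260 × (1.87 hours × 3600 s/hour) = 1.75×10^6 J/m².
ΔT = Q / C = 1.75×10^6 / 6.26×10^5 = 2.79 K.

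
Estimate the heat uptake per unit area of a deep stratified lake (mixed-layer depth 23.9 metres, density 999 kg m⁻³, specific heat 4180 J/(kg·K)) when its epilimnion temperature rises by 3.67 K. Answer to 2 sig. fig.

3.7×10^8

Areal heat capacity C = ρ c_p D = 999 × 4180 × 23.9 = 9.98×10^7 J m⁻² K⁻¹.
ΔQ = C ΔT = 9.98×10^7 × 3.67 = 3.66×10^8 J/m².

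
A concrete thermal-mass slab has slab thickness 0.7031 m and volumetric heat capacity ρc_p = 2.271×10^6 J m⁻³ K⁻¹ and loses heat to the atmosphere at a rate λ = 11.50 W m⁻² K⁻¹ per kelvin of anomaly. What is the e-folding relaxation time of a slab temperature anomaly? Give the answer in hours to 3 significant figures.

Areal heat capacity C = ρc_p × D = 2.271×10^6 × 0.7031 = 1.60×10^6 J m⁻² K⁻¹.
Relaxation time τ = C / λ = 1.60×10^6 / 11.50 = 1.39×10^5 s.
In hours: 1.39×10^5 s / (3600 s/hour) = 38.6 hours.

38.6 hours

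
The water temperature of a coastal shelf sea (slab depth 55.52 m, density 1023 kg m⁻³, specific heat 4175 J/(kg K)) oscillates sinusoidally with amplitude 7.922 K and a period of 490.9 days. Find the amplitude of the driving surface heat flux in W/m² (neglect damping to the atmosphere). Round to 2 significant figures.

Areal heat capacity C = ρ c_p D = 1023 × 4175 × 55.52 = 2.37×10^8 J/(m²·K).
ω = 2π / 4.24×10^7 s = 1.48×10^-7 s⁻¹.
Cω = 2.37×10^8 × 1.48×10^-7 = 35.1 W/(m²·K).
F₀ = A × Cω = 7.922 × 35.1 = 278 W/m².

280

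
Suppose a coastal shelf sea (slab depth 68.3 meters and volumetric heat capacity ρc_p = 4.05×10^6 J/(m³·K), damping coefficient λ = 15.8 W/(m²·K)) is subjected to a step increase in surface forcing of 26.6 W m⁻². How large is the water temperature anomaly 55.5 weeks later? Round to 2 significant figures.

1.4 K

Areal heat capacity C = ρc_p × D = 4.05×10^6 × 68.3 = 2.77×10^8 J/(m^2 K).
τ = C / λ = 2.77×10^8 / 15.8 = 1.75×10^7 s.
Equilibrium anomaly ΔT_eq = F / λ = 26.6 / 15.8 = 1.68 K.
t = 55.5 weeks = 3.36×10^7 s, so t/τ = 1.92.
ΔT(t) = ΔT_eq (1 − e^(−t/τ)) = 1.68 × (1 − e^−1.92) = 1.44 K.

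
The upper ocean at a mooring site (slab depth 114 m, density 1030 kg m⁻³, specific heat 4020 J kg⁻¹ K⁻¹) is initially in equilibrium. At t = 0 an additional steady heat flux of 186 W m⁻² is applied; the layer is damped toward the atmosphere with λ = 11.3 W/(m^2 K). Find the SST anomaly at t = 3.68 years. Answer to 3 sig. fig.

15.4 K

Areal heat capacity C = ρ c_p D = 1030 × 4020 × 114 = 4.72×10^8 J/(m^2 K).
τ = C / λ = 4.72×10^8 / 11.3 = 4.18×10^7 s.
Equilibrium anomaly ΔT_eq = F / λ = 186 / 11.3 = 16.5 K.
t = 3.68 years = 1.16×10^8 s, so t/τ = 2.78.
ΔT(t) = ΔT_eq (1 − e^(−t/τ)) = 16.5 × (1 − e^−2.78) = 15.4 K.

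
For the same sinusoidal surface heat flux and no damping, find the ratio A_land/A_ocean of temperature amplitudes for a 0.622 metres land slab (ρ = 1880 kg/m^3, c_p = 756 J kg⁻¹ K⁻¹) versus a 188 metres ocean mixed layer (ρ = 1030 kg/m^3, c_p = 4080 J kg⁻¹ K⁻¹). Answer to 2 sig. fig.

890

C_ocean = 1030 × 4080 × 188 = 7.90×10^8 J/(m²·K).
C_land = 1880 × 756 × 0.622 = 8.84×10^5 J/(m²·K).
Undamped amplitude ∝ 1/C, so A_land/A_ocean = C_ocean/C_land = 894.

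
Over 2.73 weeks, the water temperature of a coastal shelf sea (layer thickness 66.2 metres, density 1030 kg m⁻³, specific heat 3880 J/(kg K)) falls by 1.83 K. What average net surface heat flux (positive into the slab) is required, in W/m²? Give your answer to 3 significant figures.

-293

Areal heat capacity C = ρ c_p D = 1030 × 3880 × 66.2 = 2.65×10^8 J/(m²·K).
Required heat per unit area: Q = C ΔT = 2.65×10^8 × -1.83 = -4.84×10^8 J/m².
Flux F = Q / Δt = -4.84×10^8 / 1.65×10^6 s = -293 W/m².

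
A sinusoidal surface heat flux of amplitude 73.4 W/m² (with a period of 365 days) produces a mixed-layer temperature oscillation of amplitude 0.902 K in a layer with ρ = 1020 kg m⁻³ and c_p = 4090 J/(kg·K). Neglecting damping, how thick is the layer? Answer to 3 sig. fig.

97.9 m

ω = 2π / 3.15×10^7 s = 1.99×10^-7 s⁻¹.
Required C = F₀ / (A ω) = 73.4 / (0.902 × 1.99×10^-7) = 4.08×10^8 J/(m²·K).
D = C / (ρ c_p) = 4.08×10^8 / (1020 × 4090) = 97.9 m.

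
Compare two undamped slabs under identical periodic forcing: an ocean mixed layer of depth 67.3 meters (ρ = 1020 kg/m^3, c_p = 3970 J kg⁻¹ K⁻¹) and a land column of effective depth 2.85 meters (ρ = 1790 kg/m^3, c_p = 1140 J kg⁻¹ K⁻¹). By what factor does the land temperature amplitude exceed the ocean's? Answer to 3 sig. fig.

C_ocean = 1020 × 3970 × 67.3 = 2.73×10^8 J/(m²·K).
C_land = 1790 × 1140 × 2.85 = 5.82×10^6 J/(m²·K).
Undamped amplitude ∝ 1/C, so A_land/A_ocean = C_ocean/C_land = 46.9.

46.9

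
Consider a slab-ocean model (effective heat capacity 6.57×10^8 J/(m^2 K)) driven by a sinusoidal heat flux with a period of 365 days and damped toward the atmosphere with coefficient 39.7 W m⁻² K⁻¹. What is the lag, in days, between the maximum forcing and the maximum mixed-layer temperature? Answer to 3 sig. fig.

Areal heat capacity C = 6.57×10^8 J/(m^2 K) (given).
ω = 2π / 3.15×10^7 s = 1.99×10^-7 s⁻¹.
Phase lag φ = arctan(Cω/λ) = arctan(131/39.7) = 1.28 rad.
Time lag = φ / ω = 1.28 / 1.99×10^-7 = 6.41×10^6 s = 74.1 days.

74.1 days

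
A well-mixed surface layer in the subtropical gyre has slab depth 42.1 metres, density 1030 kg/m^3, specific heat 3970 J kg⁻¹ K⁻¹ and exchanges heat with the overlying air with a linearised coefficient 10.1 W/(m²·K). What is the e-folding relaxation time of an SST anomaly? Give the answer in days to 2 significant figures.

200 days

Areal heat capacity C = ρ c_p D = 1030 × 3970 × 42.1 = 1.72×10^8 J/(m^2 K).
Relaxation time τ = C / λ = 1.72×10^8 / 10.1 = 1.70×10^7 s.
In days: 1.70×10^7 s / (86400 s/day) = 197 days.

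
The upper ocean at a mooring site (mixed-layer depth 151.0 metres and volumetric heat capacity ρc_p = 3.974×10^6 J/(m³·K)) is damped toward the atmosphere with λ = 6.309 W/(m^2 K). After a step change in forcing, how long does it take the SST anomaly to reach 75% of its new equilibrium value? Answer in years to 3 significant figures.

Areal heat capacity C = ρc_p × D = 3.974×10^6 × 151.0 = 6.00×10^8 J/(m²·K).
τ = C / λ = 6.00×10^8 / 6.309 = 9.51×10^7 s.
Fraction reached: 1 − e^(−t/τ) = 0.75 ⇒ t = −τ ln(1 − 0.75) = τ × 1.39.
t = 1.32×10^8 s = 4.18 years.

4.18 years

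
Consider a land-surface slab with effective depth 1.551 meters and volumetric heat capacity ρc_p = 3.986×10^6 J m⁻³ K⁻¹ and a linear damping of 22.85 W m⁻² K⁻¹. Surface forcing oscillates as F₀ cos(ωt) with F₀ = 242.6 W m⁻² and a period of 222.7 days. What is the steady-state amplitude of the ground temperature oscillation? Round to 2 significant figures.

11 K

Areal heat capacity C = ρc_p × D = 3.986×10^6 × 1.551 = 6.18×10^6 J/(m^2 K).
Angular frequency ω = 2π / T = 2π / 1.92×10^7 s = 3.27×10^-7 s⁻¹.
√((Cω)² + λ²) = √((2.02)² + 22.85²) = 22.9 W/(m²·K).
Amplitude A = F₀ / √((Cω)²+λ²) = 242.6 / 22.9 = 10.6 K.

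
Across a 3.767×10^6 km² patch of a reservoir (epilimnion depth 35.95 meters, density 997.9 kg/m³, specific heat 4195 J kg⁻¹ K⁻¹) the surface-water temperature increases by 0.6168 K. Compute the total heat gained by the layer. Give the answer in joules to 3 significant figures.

Areal heat capacity C = ρ c_p D = 997.9 × 4195 × 35.95 = 1.50×10^8 J m⁻² K⁻¹.
Heat per unit area: q = C ΔT = 1.50×10^8 × 0.6168 = 9.28×10^7 J/m².
Total heat: Q = q × A = 9.28×10^7 × (3.767×10^6 × 10⁶ m²) = 3.50×10^20 J.

3.50×10^20 J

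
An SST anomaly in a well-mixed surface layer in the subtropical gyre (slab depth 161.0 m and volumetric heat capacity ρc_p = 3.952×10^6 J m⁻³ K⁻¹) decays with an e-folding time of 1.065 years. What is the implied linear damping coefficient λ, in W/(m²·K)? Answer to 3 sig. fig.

18.9

Areal heat capacity C = ρc_p × D = 3.952×10^6 × 161.0 = 6.36×10^8 J/(m^2 K).
τ = 1.065 years = 3.36×10^7 s.
λ = C / τ = 6.36×10^8 / 3.36×10^7 = 18.9 W/(m²·K).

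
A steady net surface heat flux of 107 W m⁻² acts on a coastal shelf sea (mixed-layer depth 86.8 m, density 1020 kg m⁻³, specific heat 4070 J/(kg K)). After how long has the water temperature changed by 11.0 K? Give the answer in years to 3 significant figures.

1.17 years

Areal heat capacity C = ρ c_p D = 1020 × 4070 × 86.8 = 3.60×10^8 J/(m^2 K).
Time required: Δt = C ΔT / F = 3.60×10^8 × 11.0 / 107 = 3.70×10^7 s.
In years: 3.70×10^7 s / (3.156×10^7 s/year) = 1.17 years.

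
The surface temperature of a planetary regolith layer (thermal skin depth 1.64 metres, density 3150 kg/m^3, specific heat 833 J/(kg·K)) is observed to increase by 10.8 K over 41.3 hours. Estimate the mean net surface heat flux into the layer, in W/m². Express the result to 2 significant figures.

Areal heat capacity C = ρ c_p D = 3150 × 833 × 1.64 = 4.30×10^6 J m⁻² K⁻¹.
Required heat per unit area: Q = C ΔT = 4.30×10^6 × 10.8 = 4.65×10^7 J/m².
Flux F = Q / Δt = 4.65×10^7 / 1.49×10^5 s = 313 W/m².

310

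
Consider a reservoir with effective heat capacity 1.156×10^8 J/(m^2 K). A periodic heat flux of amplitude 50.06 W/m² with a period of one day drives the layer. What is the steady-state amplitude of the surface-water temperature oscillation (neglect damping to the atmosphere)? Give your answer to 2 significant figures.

0.0060 K

Areal heat capacity C = 1.156×10^8 J/(m^2 K) (given).
Angular frequency ω = 2π / T = 2π / 86400 s = 7.27×10^-5 s⁻¹.
Cω = 1.16×10^8 × 7.27×10^-5 = 8410 W/(m²·K).
Amplitude A = F₀ / (Cω) = 50.06 / 8410 = 0.00595 K.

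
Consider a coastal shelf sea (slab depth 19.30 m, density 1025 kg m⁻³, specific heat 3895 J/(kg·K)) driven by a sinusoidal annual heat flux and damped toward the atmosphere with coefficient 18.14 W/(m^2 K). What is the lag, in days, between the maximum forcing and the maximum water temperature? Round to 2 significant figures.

41 days

Areal heat capacity C = ρ c_p D = 1025 × 3895 × 19.30 = 7.71×10^7 J/(m^2 K).
ω = 2π / 3.15×10^7 s = 1.99×10^-7 s⁻¹.
Phase lag φ = arctan(Cω/λ) = arctan(15.4/18.14) = 0.702 rad.
Time lag = φ / ω = 0.702 / 1.99×10^-7 = 3.53×10^6 s = 40.8 days.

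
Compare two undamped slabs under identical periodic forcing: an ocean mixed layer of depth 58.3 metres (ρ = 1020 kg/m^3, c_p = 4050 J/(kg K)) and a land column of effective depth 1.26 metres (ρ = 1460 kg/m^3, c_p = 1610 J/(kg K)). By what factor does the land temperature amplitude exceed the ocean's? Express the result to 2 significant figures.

81

C_ocean = 1020 × 4050 × 58.3 = 2.41×10^8 J/(m²·K).
C_land = 1460 × 1610 × 1.26 = 2.96×10^6 J/(m²·K).
Undamped amplitude ∝ 1/C, so A_land/A_ocean = C_ocean/C_land = 81.3.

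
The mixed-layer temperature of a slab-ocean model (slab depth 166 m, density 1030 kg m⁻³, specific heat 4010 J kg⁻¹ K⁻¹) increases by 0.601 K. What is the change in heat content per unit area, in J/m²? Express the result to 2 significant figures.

Areal heat capacity C = ρ c_p D = 1030 × 4010 × 166 = 6.86×10^8 J/(m^2 K).
ΔQ = C ΔT = 6.86×10^8 × 0.601 = 4.12×10^8 J/m².

4.1×10^8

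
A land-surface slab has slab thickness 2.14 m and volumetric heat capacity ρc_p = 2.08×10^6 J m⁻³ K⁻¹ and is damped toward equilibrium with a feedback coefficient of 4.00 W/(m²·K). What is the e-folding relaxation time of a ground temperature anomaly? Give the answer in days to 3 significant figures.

12.9 days

Areal heat capacity C = ρc_p × D = 2.08×10^6 × 2.14 = 4.45×10^6 J/(m^2 K).
Relaxation time τ = C / λ = 4.45×10^6 / 4.00 = 1.11×10^6 s.
In days: 1.11×10^6 s / (86400 s/day) = 12.9 days.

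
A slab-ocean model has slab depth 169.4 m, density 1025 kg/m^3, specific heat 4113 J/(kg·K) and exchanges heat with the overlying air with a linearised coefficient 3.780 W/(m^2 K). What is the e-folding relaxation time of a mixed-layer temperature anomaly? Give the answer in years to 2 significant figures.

6.0 years

Areal heat capacity C = ρ c_p D = 1025 × 4113 × 169.4 = 7.14×10^8 J m⁻² K⁻¹.
Relaxation time τ = C / λ = 7.14×10^8 / 3.780 = 1.89×10^8 s.
In years: 1.89×10^8 s / (3.156×10^7 s/year) = 5.99 years.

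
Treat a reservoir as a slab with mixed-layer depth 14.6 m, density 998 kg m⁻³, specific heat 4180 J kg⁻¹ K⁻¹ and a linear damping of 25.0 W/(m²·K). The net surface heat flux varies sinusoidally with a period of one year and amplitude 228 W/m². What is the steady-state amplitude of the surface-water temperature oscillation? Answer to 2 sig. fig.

8.2 K

Areal heat capacity C = ρ c_p D = 998 × 4180 × 14.6 = 6.09×10^7 J m⁻² K⁻¹.
Angular frequency ω = 2π / T = 2π / 3.15×10^7 s = 1.99×10^-7 s⁻¹.
√((Cω)² + λ²) = √((12.1)² + 25.0²) = 27.8 W/(m²·K).
Amplitude A = F₀ / √((Cω)²+λ²) = 228 / 27.8 = 8.20 K.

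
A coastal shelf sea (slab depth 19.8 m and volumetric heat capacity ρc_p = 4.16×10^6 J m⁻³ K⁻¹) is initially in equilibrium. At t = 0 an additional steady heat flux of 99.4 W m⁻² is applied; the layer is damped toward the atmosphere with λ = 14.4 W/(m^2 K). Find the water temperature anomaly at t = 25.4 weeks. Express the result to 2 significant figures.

Areal heat capacity C = ρc_p × D = 4.16×10^6 × 19.8 = 8.24×10^7 J m⁻² K⁻¹.
τ = C / λ = 8.24×10^7 / 14.4 = 5.72×10^6 s.
Equilibrium anomaly ΔT_eq = F / λ = 99.4 / 14.4 = 6.90 K.
t = 25.4 weeks = 1.54×10^7 s, so t/τ = 2.69.
ΔT(t) = ΔT_eq (1 − e^(−t/τ)) = 6.90 × (1 − e^−2.69) = 6.43 K.

6.4 K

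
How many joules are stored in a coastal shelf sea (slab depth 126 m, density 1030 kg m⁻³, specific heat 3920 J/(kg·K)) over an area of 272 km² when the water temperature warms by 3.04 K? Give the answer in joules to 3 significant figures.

Areal heat capacity C = ρ c_p D = 1030 × 3920 × 126 = 5.09×10^8 J m⁻² K⁻¹.
Heat per unit area: q = C ΔT = 5.09×10^8 × 3.04 = 1.55×10^9 J/m².
Total heat: Q = q × A = 1.55×10^9 × (272 × 10⁶ m²) = 4.21×10^17 J.

4.21×10^17 J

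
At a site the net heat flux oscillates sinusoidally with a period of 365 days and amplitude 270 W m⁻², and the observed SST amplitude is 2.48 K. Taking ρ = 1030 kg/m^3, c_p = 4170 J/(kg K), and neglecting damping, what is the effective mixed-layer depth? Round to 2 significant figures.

130 m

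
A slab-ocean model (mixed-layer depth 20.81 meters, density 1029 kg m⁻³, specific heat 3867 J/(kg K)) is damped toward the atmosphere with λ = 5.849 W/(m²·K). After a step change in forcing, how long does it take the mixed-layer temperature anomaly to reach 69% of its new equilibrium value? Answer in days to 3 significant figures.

Areal heat capacity C = ρ c_p D = 1029 × 3867 × 20.81 = 8.28×10^7 J m⁻² K⁻¹.
τ = C / λ = 8.28×10^7 / 5.849 = 1.42×10^7 s.
Fraction reached: 1 − e^(−t/τ) = 0.69 ⇒ t = −τ ln(1 − 0.69) = τ × 1.17.
t = 1.66×10^7 s = 192 days.

192 days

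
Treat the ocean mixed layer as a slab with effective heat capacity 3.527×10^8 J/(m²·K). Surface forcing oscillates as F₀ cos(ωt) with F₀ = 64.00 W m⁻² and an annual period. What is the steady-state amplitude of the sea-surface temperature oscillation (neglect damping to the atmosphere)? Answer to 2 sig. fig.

0.91 K

Areal heat capacity C = 3.527×10^8 J/(m²·K) (given).
Angular frequency ω = 2π / T = 2π / 3.15×10^7 s = 1.99×10^-7 s⁻¹.
Cω = 3.53×10^8 × 1.99×10^-7 = 70.3 W/(m²·K).
Amplitude A = F₀ / (Cω) = 64.00 / 70.3 = 0.911 K.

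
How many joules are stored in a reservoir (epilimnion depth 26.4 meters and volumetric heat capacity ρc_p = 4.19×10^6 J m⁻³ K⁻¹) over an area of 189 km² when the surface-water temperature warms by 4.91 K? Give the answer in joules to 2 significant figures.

Areal heat capacity C = ρc_p × D = 4.19×10^6 × 26.4 = 1.11×10^8 J m⁻² K⁻¹.
Heat per unit area: q = C ΔT = 1.11×10^8 × 4.91 = 5.43×10^8 J/m².
Total heat: Q = q × A = 5.43×10^8 × (189 × 10⁶ m²) = 1.03×10^17 J.

1.0×10^17 J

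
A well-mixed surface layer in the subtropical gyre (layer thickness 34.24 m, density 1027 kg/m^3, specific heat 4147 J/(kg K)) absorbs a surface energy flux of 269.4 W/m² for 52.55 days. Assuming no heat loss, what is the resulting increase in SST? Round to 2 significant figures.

Areal heat capacity C = ρ c_p D = 1027 × 4147 × 34.24 = 1.46×10^8 J/(m^2 K).
Net heat input Q = F Δt = 269.4 × (52.55 days × 86400 s/day) = 1.22×10^9 J/m².
ΔT = Q / C = 1.22×10^9 / 1.46×10^8 = 8.39 K.

8.4 K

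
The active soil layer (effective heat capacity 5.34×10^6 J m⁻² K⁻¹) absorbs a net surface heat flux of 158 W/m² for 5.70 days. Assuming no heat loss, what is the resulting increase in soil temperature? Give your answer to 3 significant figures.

14.6 K

Areal heat capacity C = 5.34×10^6 J m⁻² K⁻¹ (given).
Net heat input Q = F Δt = 158 × (5.70 days × 86400 s/day) = 7.78×10^7 J/m².
ΔT = Q / C = 7.78×10^7 / 5.34×10^6 = 14.6 K.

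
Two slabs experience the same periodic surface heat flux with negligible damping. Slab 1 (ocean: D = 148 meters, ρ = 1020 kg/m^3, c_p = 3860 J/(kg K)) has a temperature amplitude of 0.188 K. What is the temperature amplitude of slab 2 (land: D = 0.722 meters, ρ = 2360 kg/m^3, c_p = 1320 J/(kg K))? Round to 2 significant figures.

49 K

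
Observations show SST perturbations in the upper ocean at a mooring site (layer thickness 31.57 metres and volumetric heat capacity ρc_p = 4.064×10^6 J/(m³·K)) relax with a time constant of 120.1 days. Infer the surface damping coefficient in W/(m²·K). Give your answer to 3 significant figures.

12.4

Areal heat capacity C = ρc_p × D = 4.064×10^6 × 31.57 = 1.28×10^8 J m⁻² K⁻¹.
τ = 120.1 days = 1.04×10^7 s.
λ = C / τ = 1.28×10^8 / 1.04×10^7 = 12.4 W/(m²·K).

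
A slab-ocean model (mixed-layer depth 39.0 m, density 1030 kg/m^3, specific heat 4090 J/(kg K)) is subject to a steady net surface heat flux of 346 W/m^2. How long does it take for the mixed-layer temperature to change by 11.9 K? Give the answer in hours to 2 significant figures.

1600 hours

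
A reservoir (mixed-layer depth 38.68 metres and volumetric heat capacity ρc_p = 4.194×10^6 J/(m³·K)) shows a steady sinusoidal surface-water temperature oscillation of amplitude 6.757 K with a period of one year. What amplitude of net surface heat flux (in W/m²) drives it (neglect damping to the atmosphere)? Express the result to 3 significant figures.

Areal heat capacity C = ρc_p × D = 4.194×10^6 × 38.68 = 1.62×10^8 J/(m^2 K).
ω = 2π / 3.15×10^7 s = 1.99×10^-7 s⁻¹.
Cω = 1.62×10^8 × 1.99×10^-7 = 32.3 W/(m²·K).
F₀ = A × Cω = 6.757 × 32.3 = 218 W/m².

218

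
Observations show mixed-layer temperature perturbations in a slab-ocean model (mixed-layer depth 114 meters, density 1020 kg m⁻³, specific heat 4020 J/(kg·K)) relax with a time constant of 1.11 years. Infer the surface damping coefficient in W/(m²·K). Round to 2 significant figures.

Areal heat capacity C = ρ c_p D = 1020 × 4020 × 114 = 4.67×10^8 J m⁻² K⁻¹.
τ = 1.11 years = 3.50×10^7 s.
λ = C / τ = 4.67×10^8 / 3.50×10^7 = 13.3 W/(m²·K).

13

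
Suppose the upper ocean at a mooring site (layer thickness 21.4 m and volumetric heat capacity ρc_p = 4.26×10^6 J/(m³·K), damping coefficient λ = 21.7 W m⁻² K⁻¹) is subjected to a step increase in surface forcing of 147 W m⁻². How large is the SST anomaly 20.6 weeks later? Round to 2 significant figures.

6.4 K

Areal heat capacity C = ρc_p × D = 4.26×10^6 × 21.4 = 9.12×10^7 J/(m²·K).
τ = C / λ = 9.12×10^7 / 21.7 = 4.20×10^6 s.
Equilibrium anomaly ΔT_eq = F / λ = 147 / 21.7 = 6.77 K.
t = 20.6 weeks = 1.25×10^7 s, so t/τ = 2.97.
ΔT(t) = ΔT_eq (1 − e^(−t/τ)) = 6.77 × (1 − e^−2.97) = 6.43 K.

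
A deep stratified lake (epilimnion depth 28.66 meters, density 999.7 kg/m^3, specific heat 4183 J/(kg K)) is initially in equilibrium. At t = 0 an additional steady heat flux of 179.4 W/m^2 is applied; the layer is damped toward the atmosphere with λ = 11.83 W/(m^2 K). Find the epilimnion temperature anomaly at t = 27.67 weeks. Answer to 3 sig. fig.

Areal heat capacity C = ρ c_p D = 999.7 × 4183 × 28.66 = 1.20×10^8 J/(m²·K).
τ = C / λ = 1.20×10^8 / 11.83 = 1.01×10^7 s.
Equilibrium anomaly ΔT_eq = F / λ = 179.4 / 11.83 = 15.2 K.
t = 27.67 weeks = 1.67×10^7 s, so t/τ = 1.65.
ΔT(t) = ΔT_eq (1 − e^(−t/τ)) = 15.2 × (1 − e^−1.65) = 12.3 K.

12.3 K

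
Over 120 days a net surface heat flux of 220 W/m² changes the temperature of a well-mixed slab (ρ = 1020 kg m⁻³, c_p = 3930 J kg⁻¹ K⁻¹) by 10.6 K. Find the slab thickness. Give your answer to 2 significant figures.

54 m

Heat input Q = F Δt = 220 × 1.04×10^7 s = 2.28×10^9 J/m².
Required areal heat capacity C = Q / ΔT = 2.15×10^8 J/(m²·K).
Depth D = C / (ρ c_p) = 2.15×10^8 / (1020 × 3930) = 53.7 m.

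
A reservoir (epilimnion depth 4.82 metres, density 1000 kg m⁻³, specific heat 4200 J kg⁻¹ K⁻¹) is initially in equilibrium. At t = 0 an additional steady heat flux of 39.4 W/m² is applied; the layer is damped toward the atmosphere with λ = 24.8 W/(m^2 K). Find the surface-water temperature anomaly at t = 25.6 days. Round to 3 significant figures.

1.48 K

Areal heat capacity C = ρ c_p D = 1000 × 4200 × 4.82 = 2.02×10^7 J m⁻² K⁻¹.
τ = C / λ = 2.02×10^7 / 24.8 = 8.16×10^5 s.
Equilibrium anomaly ΔT_eq = F / λ = 39.4 / 24.8 = 1.59 K.
t = 25.6 days = 2.21×10^6 s, so t/τ = 2.71.
ΔT(t) = ΔT_eq (1 − e^(−t/τ)) = 1.59 × (1 − e^−2.71) = 1.48 K.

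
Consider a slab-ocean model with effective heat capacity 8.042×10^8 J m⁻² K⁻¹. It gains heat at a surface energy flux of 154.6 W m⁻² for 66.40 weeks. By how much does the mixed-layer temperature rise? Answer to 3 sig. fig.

7.72 K

Areal heat capacity C = 8.042×10^8 J m⁻² K⁻¹ (given).
Net heat input Q = F Δt = 154.6 × (66.40 weeks × 6.048×10^5 s/week) = 6.21×10^9 J/m².
ΔT = Q / C = 6.21×10^9 / 8.04×10^8 = 7.72 K.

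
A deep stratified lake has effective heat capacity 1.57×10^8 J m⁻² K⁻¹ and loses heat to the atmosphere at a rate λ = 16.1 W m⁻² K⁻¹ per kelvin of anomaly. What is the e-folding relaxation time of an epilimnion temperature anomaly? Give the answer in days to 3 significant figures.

113 days

Areal heat capacity C = 1.57×10^8 J m⁻² K⁻¹ (given).
Relaxation time τ = C / λ = 1.57×10^8 / 16.1 = 9.75×10^6 s.
In days: 9.75×10^6 s / (86400 s/day) = 113 days.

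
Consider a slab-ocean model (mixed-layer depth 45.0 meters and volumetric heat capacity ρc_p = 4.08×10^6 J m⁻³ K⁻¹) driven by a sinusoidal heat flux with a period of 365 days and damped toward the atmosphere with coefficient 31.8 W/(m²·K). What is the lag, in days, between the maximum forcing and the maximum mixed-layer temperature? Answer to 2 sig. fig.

50 days

Areal heat capacity C = ρc_p × D = 4.08×10^6 × 45.0 = 1.84×10^8 J/(m²·K).
ω = 2π / 3.15×10^7 s = 1.99×10^-7 s⁻¹.
Phase lag φ = arctan(Cω/λ) = arctan(36.6/31.8) = 0.855 rad.
Time lag = φ / ω = 0.855 / 1.99×10^-7 = 4.29×10^6 s = 49.7 days.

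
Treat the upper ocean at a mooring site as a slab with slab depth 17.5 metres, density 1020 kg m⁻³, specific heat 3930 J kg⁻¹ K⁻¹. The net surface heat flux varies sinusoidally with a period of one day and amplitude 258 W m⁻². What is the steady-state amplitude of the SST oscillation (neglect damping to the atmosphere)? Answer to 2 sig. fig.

0.051 K

Areal heat capacity C = ρ c_p D = 1020 × 3930 × 17.5 = 7.02×10^7 J/(m²·K).
Angular frequency ω = 2π / T = 2π / 86400 s = 7.27×10^-5 s⁻¹.
Cω = 7.02×10^7 × 7.27×10^-5 = 5100 W/(m²·K).
Amplitude A = F₀ / (Cω) = 258 / 5100 = 0.0506 K.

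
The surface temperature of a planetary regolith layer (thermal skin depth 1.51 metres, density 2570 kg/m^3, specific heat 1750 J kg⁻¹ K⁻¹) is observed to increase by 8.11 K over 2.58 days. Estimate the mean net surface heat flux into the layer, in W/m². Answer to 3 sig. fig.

247

Areal heat capacity C = ρ c_p D = 2570 × 1750 × 1.51 = 6.79×10^6 J/(m^2 K).
Required heat per unit area: Q = C ΔT = 6.79×10^6 × 8.11 = 5.51×10^7 J/m².
Flux F = Q / Δt = 5.51×10^7 / 2.23×10^5 s = 247 W/m².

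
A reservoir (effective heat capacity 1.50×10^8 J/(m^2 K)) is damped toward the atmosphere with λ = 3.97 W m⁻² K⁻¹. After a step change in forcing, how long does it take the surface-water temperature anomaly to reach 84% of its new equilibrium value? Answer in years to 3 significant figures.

Areal heat capacity C = 1.50×10^8 J/(m^2 K) (given).
τ = C / λ = 1.50×10^8 / 3.97 = 3.78×10^7 s.
Fraction reached: 1 − e^(−t/τ) = 0.84 ⇒ t = −τ ln(1 − 0.84) = τ × 1.83.
t = 6.92×10^7 s = 2.19 years.

2.19 years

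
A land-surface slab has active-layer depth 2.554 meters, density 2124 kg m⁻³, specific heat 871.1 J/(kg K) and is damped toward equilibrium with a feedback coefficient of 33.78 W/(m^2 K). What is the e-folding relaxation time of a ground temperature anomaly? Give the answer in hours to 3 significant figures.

Areal heat capacity C = ρ c_p D = 2124 × 871.1 × 2.554 = 4.73×10^6 J m⁻² K⁻¹.
Relaxation time τ = C / λ = 4.73×10^6 / 33.78 = 1.40×10^5 s.
In hours: 1.40×10^5 s / (3600 s/hour) = 38.9 hours.

38.9 hours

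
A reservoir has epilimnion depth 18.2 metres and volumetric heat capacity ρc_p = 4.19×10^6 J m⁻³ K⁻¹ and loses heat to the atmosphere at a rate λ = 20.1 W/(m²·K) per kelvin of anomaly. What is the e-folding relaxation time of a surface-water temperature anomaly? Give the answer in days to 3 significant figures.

Areal heat capacity C = ρc_p × D = 4.19×10^6 × 18.2 = 7.63×10^7 J m⁻² K⁻¹.
Relaxation time τ = C / λ = 7.63×10^7 / 20.1 = 3.79×10^6 s.
In days: 3.79×10^6 s / (86400 s/day) = 43.9 days.

43.9 days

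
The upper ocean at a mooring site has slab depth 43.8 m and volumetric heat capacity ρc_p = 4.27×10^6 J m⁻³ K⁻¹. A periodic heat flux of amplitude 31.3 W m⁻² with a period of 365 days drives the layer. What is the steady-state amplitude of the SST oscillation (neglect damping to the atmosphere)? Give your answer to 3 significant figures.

Areal heat capacity C = ρc_p × D = 4.27×10^6 × 43.8 = 1.87×10^8 J/(m²·K).
Angular frequency ω = 2π / T = 2π / 3.15×10^7 s = 1.99×10^-7 s⁻¹.
Cω = 1.87×10^8 × 1.99×10^-7 = 37.3 W/(m²·K).
Amplitude A = F₀ / (Cω) = 31.3 / 37.3 = 0.840 K.

0.840 K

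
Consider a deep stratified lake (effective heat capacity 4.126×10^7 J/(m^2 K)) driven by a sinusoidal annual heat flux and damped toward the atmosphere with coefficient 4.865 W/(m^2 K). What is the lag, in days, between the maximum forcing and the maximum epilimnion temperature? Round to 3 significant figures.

60.2 days

Areal heat capacity C = 4.126×10^7 J/(m^2 K) (given).
ω = 2π / 3.15×10^7 s = 1.99×10^-7 s⁻¹.
Phase lag φ = arctan(Cω/λ) = arctan(8.22/4.865) = 1.04 rad.
Time lag = φ / ω = 1.04 / 1.99×10^-7 = 5.20×10^6 s = 60.2 days.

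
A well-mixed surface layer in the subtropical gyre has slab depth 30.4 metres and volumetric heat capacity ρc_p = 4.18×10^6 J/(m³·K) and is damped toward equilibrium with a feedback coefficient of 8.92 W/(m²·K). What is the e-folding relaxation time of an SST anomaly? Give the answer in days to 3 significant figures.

Areal heat capacity C = ρc_p × D = 4.18×10^6 × 30.4 = 1.27×10^8 J/(m²·K).
Relaxation time τ = C / λ = 1.27×10^8 / 8.92 = 1.42×10^7 s.
In days: 1.42×10^7 s / (86400 s/day) = 165 days.

165 days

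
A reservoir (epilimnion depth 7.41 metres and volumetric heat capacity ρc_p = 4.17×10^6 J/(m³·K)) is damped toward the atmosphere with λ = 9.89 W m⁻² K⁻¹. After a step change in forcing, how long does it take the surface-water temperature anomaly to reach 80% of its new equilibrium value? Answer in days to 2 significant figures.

58 days

Areal heat capacity C = ρc_p × D = 4.17×10^6 × 7.41 = 3.09×10^7 J/(m^2 K).
τ = C / λ = 3.09×10^7 / 9.89 = 3.12×10^6 s.
Fraction reached: 1 − e^(−t/τ) = 0.80 ⇒ t = −τ ln(1 − 0.80) = τ × 1.61.
t = 5.03×10^6 s = 58.2 days.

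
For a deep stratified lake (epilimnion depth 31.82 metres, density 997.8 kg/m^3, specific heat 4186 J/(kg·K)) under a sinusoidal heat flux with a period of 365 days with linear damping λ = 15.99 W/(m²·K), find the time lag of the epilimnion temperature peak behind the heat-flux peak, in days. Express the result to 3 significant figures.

59.7 days

Areal heat capacity C = ρ c_p D = 997.8 × 4186 × 31.82 = 1.33×10^8 J m⁻² K⁻¹.
ω = 2π / 3.15×10^7 s = 1.99×10^-7 s⁻¹.
Phase lag φ = arctan(Cω/λ) = arctan(26.5/15.99) = 1.03 rad.
Time lag = φ / ω = 1.03 / 1.99×10^-7 = 5.16×10^6 s = 59.7 days.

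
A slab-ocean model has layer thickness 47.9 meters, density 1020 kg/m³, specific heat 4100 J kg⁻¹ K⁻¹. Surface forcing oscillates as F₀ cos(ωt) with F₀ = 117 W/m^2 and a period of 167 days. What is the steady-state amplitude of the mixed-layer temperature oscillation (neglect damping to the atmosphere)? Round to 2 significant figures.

Areal heat capacity C = ρ c_p D = 1020 × 4100 × 47.9 = 2.00×10^8 J m⁻² K⁻¹.
Angular frequency ω = 2π / T = 2π / 1.44×10^7 s = 4.35×10^-7 s⁻¹.
Cω = 2.00×10^8 × 4.35×10^-7 = 87.2 W/(m²·K).
Amplitude A = F₀ / (Cω) = 117 / 87.2 = 1.34 K.

1.3 K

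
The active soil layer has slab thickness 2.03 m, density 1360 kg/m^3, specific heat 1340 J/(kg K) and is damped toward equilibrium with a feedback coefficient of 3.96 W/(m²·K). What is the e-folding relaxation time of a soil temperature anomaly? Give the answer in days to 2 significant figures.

11 days

Areal heat capacity C = ρ c_p D = 1360 × 1340 × 2.03 = 3.70×10^6 J m⁻² K⁻¹.
Relaxation time τ = C / λ = 3.70×10^6 / 3.96 = 9.34×10^5 s.
In days: 9.34×10^5 s / (86400 s/day) = 10.8 days.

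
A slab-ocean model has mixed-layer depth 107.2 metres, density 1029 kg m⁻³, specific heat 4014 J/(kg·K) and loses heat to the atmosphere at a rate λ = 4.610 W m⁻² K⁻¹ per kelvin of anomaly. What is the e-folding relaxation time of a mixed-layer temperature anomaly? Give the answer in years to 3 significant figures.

3.04 years

Areal heat capacity C = ρ c_p D = 1029 × 4014 × 107.2 = 4.43×10^8 J/(m²·K).
Relaxation time τ = C / λ = 4.43×10^8 / 4.610 = 9.60×10^7 s.
In years: 9.60×10^7 s / (3.156×10^7 s/year) = 3.04 years.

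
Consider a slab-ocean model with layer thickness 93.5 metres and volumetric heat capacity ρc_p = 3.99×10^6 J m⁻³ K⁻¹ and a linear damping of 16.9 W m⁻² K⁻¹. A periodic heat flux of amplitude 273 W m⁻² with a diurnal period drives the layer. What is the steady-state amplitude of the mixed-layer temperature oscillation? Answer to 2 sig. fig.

Areal heat capacity C = ρc_p × D = 3.99×10^6 × 93.5 = 3.73×10^8 J/(m^2 K).
Angular frequency ω = 2π / T = 2π / 86400 s = 7.27×10^-5 s⁻¹.
√((Cω)² + λ²) = √((27100)² + 16.9²) = 27100 W/(m²·K).
Amplitude A = F₀ / √((Cω)²+λ²) = 273 / 27100 = 0.0101 K.

0.010 K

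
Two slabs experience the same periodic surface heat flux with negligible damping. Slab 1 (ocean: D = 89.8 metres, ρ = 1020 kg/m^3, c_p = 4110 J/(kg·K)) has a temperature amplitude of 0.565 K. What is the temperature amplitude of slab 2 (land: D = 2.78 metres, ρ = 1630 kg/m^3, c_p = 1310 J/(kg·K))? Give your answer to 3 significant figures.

35.8 K

C_ocean = 3.76×10^8 J/(m²·K); C_land = 5.94×10^6 J/(m²·K).
A ∝ 1/C ⇒ A_land = A_ocean × C_ocean/C_land = 0.565 × 63.4 = 35.8 K.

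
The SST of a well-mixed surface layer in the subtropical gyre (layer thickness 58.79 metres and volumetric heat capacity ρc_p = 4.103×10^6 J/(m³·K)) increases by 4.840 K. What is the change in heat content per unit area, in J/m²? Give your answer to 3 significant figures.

1.17×10^9

Areal heat capacity C = ρc_p × D = 4.103×10^6 × 58.79 = 2.41×10^8 J/(m²·K).
ΔQ = C ΔT = 2.41×10^8 × 4.840 = 1.17×10^9 J/m².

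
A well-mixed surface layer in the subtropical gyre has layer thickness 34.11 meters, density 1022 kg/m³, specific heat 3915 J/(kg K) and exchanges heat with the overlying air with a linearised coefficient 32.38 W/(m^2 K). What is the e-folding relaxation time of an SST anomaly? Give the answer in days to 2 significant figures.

Areal heat capacity C = ρ c_p D = 1022 × 3915 × 34.11 = 1.36×10^8 J/(m^2 K).
Relaxation time τ = C / λ = 1.36×10^8 / 32.38 = 4.21×10^6 s.
In days: 4.21×10^6 s / (86400 s/day) = 48.8 days.

49 days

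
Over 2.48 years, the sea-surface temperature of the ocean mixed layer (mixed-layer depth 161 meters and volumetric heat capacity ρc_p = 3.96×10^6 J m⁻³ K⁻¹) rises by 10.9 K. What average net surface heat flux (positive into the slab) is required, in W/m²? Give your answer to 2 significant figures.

89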